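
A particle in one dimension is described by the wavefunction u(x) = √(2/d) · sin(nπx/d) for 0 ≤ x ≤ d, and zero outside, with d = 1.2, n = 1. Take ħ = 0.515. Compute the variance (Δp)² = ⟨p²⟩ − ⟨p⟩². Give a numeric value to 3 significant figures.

Compute ⟨p⟩ and ⟨p²⟩ separately; (Δp)² = ⟨p²⟩ − ⟨p⟩².
d/dx sin(nπx/d) = (nπ/d)·cos(nπx/d) and d²/dx² sin(nπx/d) = −(nπ/d)²·sin(nπx/d); on 0 ≤ x ≤ d, ∫sin²(nπx/d) dx = d/2 and ∫sin(nπx/d)·cos(nπx/d) dx = 0.
⟨p⟩ = 0.0000 and ⟨p²⟩ = 1.8178.
(Δp)² = 1.8178 − (0.0000)² = 1.8178.

1.82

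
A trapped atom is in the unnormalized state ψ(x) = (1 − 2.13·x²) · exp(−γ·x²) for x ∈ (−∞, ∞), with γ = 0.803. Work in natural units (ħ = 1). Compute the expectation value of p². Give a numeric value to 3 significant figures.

4.37

p² ψ = −ħ² d²ψ/dx²; ⟨p²⟩ = −ħ² ∫ ψ*·ψ'' dx / ∫|ψ|² dx.
Expand each integrand as polynomial × e^(−2γx²) and use ∫x^(2j)·e^(−2γx²) dx = (2j−1)!!/(4γ)^j · √(π/(2γ)), odd powers → 0; here √(π/(2γ)) = 1.3986. Differentiate with the product rule, d/dx e^(−γx²) = −2γx·e^(−γx²).
State is unnormalized: ∫|ψ|² dx = 1.3888, and ∫ψ*·(−ħ² ψ'') dx = 6.0698, so ⟨p²⟩ = 6.0698 / 1.3888.
⟨p²⟩ = 4.3705.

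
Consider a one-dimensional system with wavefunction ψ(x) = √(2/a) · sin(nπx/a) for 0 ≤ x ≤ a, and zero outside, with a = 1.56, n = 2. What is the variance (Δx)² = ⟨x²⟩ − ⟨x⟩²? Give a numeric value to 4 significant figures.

0.1720

Compute ⟨x⟩ and ⟨x²⟩ separately, then (Δx)² = ⟨x²⟩ − ⟨x⟩².
With sin²θ = (1 − cos2θ)/2 on 0 ≤ x ≤ a: ∫sin²(nπx/a) dx = a/2, ∫x·sin²(nπx/a) dx = a²/4, ∫x²·sin²(nπx/a) dx = a³·(1/6 − 1/(4n²π²)); higher powers xᵏ the same way, integrating xᵏ·cos(2nπx/a) by parts.
⟨x⟩ = 0.78000 and ⟨x²⟩ = 0.78038.
(Δx)² = 0.78038 − (0.78000)² = 0.17198.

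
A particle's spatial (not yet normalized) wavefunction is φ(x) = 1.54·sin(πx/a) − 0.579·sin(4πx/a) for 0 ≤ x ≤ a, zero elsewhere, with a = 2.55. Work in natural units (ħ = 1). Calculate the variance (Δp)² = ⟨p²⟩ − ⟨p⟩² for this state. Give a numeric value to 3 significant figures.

Compute ⟨p⟩ and ⟨p²⟩ separately; (Δp)² = ⟨p²⟩ − ⟨p⟩².
d²/dx² sin(jπx/a) = −(jπ/a)²·sin(jπx/a); on 0 ≤ x ≤ a, ∫sin²(jπx/a) dx = a/2 and ∫sin(jπx/a)·sin(lπx/a) dx = 0 for j ≠ l, so only diagonal terms survive in ∫|φ|² and ∫φ·φ″; ∫φ·φ′ dx = [φ²/2] between the walls = 0.
Normalization: ∫|φ|² dx = 3.4512.
⟨p⟩ = 0.0000 and ⟨p²⟩ = 4.3375.
(Δp)² = 4.3375 − (0.0000)² = 4.3375.

4.34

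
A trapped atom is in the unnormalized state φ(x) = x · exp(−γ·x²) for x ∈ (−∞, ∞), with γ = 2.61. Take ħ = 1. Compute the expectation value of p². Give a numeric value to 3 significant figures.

p² φ = −ħ² d²φ/dx²; ⟨p²⟩ = −ħ² ∫ φ*·φ'' dx / ∫|φ|² dx.
Expand each integrand as polynomial × e^(−2γx²) and use ∫x^(2j)·e^(−2γx²) dx = (2j−1)!!/(4γ)^j · √(π/(2γ)), odd powers → 0; here √(π/(2γ)) = 0.77578. Differentiate with the product rule, d/dx e^(−γx²) = −2γx·e^(−γx²).
State is unnormalized: ∫|φ|² dx = 0.074309, and ∫φ*·(−ħ² φ'') dx = 0.58184, so ⟨p²⟩ = 0.58184 / 0.074309.
⟨p²⟩ = 7.8300.

7.83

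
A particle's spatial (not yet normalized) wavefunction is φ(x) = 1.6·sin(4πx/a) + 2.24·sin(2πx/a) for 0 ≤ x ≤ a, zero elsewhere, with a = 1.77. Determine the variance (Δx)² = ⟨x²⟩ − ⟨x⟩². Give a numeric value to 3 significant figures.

Compute ⟨x⟩ and ⟨x²⟩ separately, then (Δx)² = ⟨x²⟩ − ⟨x⟩².
On 0 ≤ x ≤ a (j ≠ l): ∫sin²(jπx/a) dx = a/2, ∫sin(jπx/a)·sin(lπx/a) dx = 0; diagonal moments ∫x·sin²(jπx/a) dx = a²/4, ∫x²·sin²(jπx/a) dx = a³·(1/6 − 1/(4j²π²)); cross terms ∫x·sin(jπx/a)·sin(lπx/a) dx = 0 for j + l even and −4jla²/(π²(j² − l²)²) for j + l odd, ∫x²·sin(jπx/a)·sin(lπx/a) dx = (−1)^(j+l)·4jla³/(π²(j² − l²)²); higher powers the same way via product-to-sum and parts.
Normalization: ∫|φ|² dx = 6.7062.
⟨x⟩ = 0.88500 and ⟨x²⟩ = 1.1481.
(Δx)² = 1.1481 − (0.88500)² = 0.36490.

0.365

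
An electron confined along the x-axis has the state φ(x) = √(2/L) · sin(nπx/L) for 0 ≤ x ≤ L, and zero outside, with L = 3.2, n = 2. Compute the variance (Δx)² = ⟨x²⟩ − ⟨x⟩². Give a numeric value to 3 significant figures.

0.724

Compute ⟨x⟩ and ⟨x²⟩ separately, then (Δx)² = ⟨x²⟩ − ⟨x⟩².
With sin²θ = (1 − cos2θ)/2 on 0 ≤ x ≤ L: ∫sin²(nπx/L) dx = L/2, ∫x·sin²(nπx/L) dx = L²/4, ∫x²·sin²(nπx/L) dx = L³·(1/6 − 1/(4n²π²)); higher powers xᵏ the same way, integrating xᵏ·cos(2nπx/L) by parts.
⟨x⟩ = 1.6000 and ⟨x²⟩ = 3.2836.
(Δx)² = 3.2836 − (1.6000)² = 0.72364.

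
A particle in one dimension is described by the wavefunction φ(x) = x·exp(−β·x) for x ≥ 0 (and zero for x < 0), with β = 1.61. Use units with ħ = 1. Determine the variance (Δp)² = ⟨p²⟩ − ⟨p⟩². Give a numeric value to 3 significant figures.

Compute ⟨p⟩ and ⟨p²⟩ separately; (Δp)² = ⟨p²⟩ − ⟨p⟩².
Differentiate x·exp(−β·x) with the product rule; every integrand then reduces to terms xʲ·e^(−2βx) on [0, ∞), with ∫₀^∞ xʲ·e^(−2βx) dx = j!/(2β)^(j+1).
Normalization: ∫|φ|² dx = 0.059905.
⟨p⟩ = 0.0000 and ⟨p²⟩ = 2.5921.
(Δp)² = 2.5921 − (0.0000)² = 2.5921.

2.59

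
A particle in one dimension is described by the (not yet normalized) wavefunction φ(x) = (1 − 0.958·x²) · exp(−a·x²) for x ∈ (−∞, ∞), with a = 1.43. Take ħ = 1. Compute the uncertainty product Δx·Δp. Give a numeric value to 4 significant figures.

Δx = √(⟨x²⟩−⟨x⟩²), Δp = √(⟨p²⟩−⟨p⟩²).
Expand each integrand as polynomial × e^(−2ax²) and use ∫x^(2j)·e^(−2ax²) dx = (2j−1)!!/(4a)^j · √(π/(2a)), odd powers → 0; here √(π/(2a)) = 1.0481. Differentiate with the product rule, d/dx e^(−ax²) = −2ax·e^(−ax²).
Normalization: ∫|φ|² dx = 0.78520.
⟨x⟩ = 0.0000, ⟨x²⟩ = 0.097043 ⇒ Δx = 0.31152.
⟨p⟩ = 0.0000, ⟨p²⟩ = 2.9229 ⇒ Δp = 1.7096.
Δx·Δp = 0.53258.

0.5326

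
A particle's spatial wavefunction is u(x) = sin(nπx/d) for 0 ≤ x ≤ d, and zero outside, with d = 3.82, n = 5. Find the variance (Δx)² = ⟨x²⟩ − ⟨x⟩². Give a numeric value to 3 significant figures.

Compute ⟨x⟩ and ⟨x²⟩ separately, then (Δx)² = ⟨x²⟩ − ⟨x⟩².
With sin²θ = (1 − cos2θ)/2 on 0 ≤ x ≤ d: ∫sin²(nπx/d) dx = d/2, ∫x·sin²(nπx/d) dx = d²/4, ∫x²·sin²(nπx/d) dx = d³·(1/6 − 1/(4n²π²)); higher powers xᵏ the same way, integrating xᵏ·cos(2nπx/d) by parts.
Normalization: ∫|u|² dx = 1.9100.
⟨x⟩ = 1.9100 and ⟨x²⟩ = 4.8346.
(Δx)² = 4.8346 − (1.9100)² = 1.1865.

1.19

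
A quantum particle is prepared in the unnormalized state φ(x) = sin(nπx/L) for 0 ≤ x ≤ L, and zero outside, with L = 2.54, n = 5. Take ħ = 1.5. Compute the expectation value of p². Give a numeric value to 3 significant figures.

86.1

p² φ = −ħ² d²φ/dx²; ⟨p²⟩ = −ħ² ∫ φ*·φ'' dx / ∫|φ|² dx.
d/dx sin(nπx/L) = (nπ/L)·cos(nπx/L) and d²/dx² sin(nπx/L) = −(nπ/L)²·sin(nπx/L); on 0 ≤ x ≤ L, ∫sin²(nπx/L) dx = L/2 and ∫sin(nπx/L)·cos(nπx/L) dx = 0.
State is unnormalized: ∫|φ|² dx = 1.2700, and ∫φ*·(−ħ² φ'') dx = 109.28, so ⟨p²⟩ = 109.28 / 1.2700.
⟨p²⟩ = 86.051.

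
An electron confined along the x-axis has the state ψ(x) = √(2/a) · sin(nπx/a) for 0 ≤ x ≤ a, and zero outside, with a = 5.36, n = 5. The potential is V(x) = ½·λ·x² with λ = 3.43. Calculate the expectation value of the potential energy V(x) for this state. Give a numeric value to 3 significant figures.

⟨V⟩ = ∫ V(x)·|ψ|² dx.
With sin²θ = (1 − cos2θ)/2 on 0 ≤ x ≤ a: ∫sin²(nπx/a) dx = a/2, ∫x·sin²(nπx/a) dx = a²/4, ∫x²·sin²(nπx/a) dx = a³·(1/6 − 1/(4n²π²)); higher powers xᵏ the same way, integrating xᵏ·cos(2nπx/a) by parts.
⟨V⟩ = 16.324.

16.3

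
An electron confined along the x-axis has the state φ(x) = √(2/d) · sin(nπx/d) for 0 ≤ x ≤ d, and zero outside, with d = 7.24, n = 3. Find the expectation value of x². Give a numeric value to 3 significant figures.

⟨x²⟩ = ∫ x²·|φ|² dx (integrals over the domain).
With sin²θ = (1 − cos2θ)/2 on 0 ≤ x ≤ d: ∫sin²(nπx/d) dx = d/2, ∫x·sin²(nπx/d) dx = d²/4, ∫x²·sin²(nπx/d) dx = d³·(1/6 − 1/(4n²π²)); higher powers xᵏ the same way, integrating xᵏ·cos(2nπx/d) by parts.
⟨x²⟩ = 17.177.

17.2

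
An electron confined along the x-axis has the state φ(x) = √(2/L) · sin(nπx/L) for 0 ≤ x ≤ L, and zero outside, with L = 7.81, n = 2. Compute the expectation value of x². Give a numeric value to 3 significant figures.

⟨x²⟩ = ∫ x²·|φ|² dx (integrals over the domain).
With sin²θ = (1 − cos2θ)/2 on 0 ≤ x ≤ L: ∫sin²(nπx/L) dx = L/2, ∫x·sin²(nπx/L) dx = L²/4, ∫x²·sin²(nπx/L) dx = L³·(1/6 − 1/(4n²π²)); higher powers xᵏ the same way, integrating xᵏ·cos(2nπx/L) by parts.
⟨x²⟩ = 19.560.

19.6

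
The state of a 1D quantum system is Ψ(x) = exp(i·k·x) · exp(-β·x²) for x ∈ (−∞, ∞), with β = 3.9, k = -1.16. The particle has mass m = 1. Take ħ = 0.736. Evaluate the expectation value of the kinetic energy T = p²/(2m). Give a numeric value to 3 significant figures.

1.42

T = −(ħ²/2m) d²/dx², so ⟨T⟩ = −(ħ²/2m) ∫ Ψ*·Ψ'' dx / ∫|Ψ|² dx; with m = 1.
Gaussian moments: ∫x^(2j)·e^(−2βx²) dx = (2j−1)!!/(4β)^j · √(π/(2β)), odd powers integrate to 0; here √(π/(2β)) = 0.63464. Derivatives: Ψ′ = (ik − 2βx)·Ψ, Ψ″ = ((ik − 2βx)² − 2β)·Ψ; the odd-in-x pieces drop out.
State is unnormalized: ∫|Ψ|² dx = 0.63464, and ∫Ψ*·(−ħ²/2m · Ψ'') dx = 0.90167, so ⟨T⟩ = 0.90167 / 0.63464.
⟨T⟩ = 1.4208.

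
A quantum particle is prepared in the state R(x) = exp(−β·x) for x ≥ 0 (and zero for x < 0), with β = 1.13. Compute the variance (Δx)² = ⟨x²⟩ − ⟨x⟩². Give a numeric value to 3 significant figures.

Compute ⟨x⟩ and ⟨x²⟩ separately, then (Δx)² = ⟨x²⟩ − ⟨x⟩².
Every integrand reduces to terms xʲ·e^(−2βx) on [0, ∞); use ∫₀^∞ xʲ·e^(−2βx) dx = j!/(2β)^(j+1).
Normalization: ∫|R|² dx = 0.44248.
⟨x⟩ = 0.44248 and ⟨x²⟩ = 0.39157.
(Δx)² = 0.39157 − (0.44248)² = 0.19579.

0.196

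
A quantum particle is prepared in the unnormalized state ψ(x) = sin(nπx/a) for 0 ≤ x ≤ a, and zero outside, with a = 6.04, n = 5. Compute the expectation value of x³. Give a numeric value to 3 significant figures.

⟨x³⟩ = ∫ x³·|ψ|² dx / ∫|ψ|² dx (integrals over the domain).
With sin²θ = (1 − cos2θ)/2 on 0 ≤ x ≤ a: ∫sin²(nπx/a) dx = a/2, ∫x·sin²(nπx/a) dx = a²/4, ∫x²·sin²(nπx/a) dx = a³·(1/6 − 1/(4n²π²)); higher powers xᵏ the same way, integrating xᵏ·cos(2nπx/a) by parts.
State is unnormalized: ∫|ψ|² dx = 3.0200, and ∫ψ*·x³·ψ dx = 164.34, so ⟨x³⟩ = 164.34 / 3.0200.
⟨x³⟩ = 54.417.

54.4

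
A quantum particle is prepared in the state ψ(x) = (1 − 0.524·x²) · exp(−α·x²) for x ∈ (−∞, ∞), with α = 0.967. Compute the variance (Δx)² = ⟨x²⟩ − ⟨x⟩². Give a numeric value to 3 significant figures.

Compute ⟨x⟩ and ⟨x²⟩ separately, then (Δx)² = ⟨x²⟩ − ⟨x⟩².
Expand each integrand as polynomial × e^(−2αx²) and use ∫x^(2j)·e^(−2αx²) dx = (2j−1)!!/(4α)^j · √(π/(2α)), odd powers → 0; here √(π/(2α)) = 1.2745.
Normalization: ∫|ψ|² dx = 0.99937.
⟨x⟩ = 0.0000 and ⟨x²⟩ = 0.15248.
(Δx)² = 0.15248 − (0.0000)² = 0.15248.

0.152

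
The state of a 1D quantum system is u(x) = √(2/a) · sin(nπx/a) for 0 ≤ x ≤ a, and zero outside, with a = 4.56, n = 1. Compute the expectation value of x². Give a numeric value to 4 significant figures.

5.878

⟨x²⟩ = ∫ x²·|u|² dx (integrals over the domain).
With sin²θ = (1 − cos2θ)/2 on 0 ≤ x ≤ a: ∫sin²(nπx/a) dx = a/2, ∫x·sin²(nπx/a) dx = a²/4, ∫x²·sin²(nπx/a) dx = a³·(1/6 − 1/(4n²π²)); higher powers xᵏ the same way, integrating xᵏ·cos(2nπx/a) by parts.
⟨x²⟩ = 5.8778.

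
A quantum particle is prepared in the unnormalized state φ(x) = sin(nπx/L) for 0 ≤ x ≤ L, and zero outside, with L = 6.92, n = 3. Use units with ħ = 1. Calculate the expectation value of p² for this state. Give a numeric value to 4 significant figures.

p² φ = −ħ² d²φ/dx²; ⟨p²⟩ = −ħ² ∫ φ*·φ'' dx / ∫|φ|² dx.
d/dx sin(nπx/L) = (nπ/L)·cos(nπx/L) and d²/dx² sin(nπx/L) = −(nπ/L)²·sin(nπx/L); on 0 ≤ x ≤ L, ∫sin²(nπx/L) dx = L/2 and ∫sin(nπx/L)·cos(nπx/L) dx = 0.
State is unnormalized: ∫|φ|² dx = 3.4600, and ∫φ*·(−ħ² φ'') dx = 6.4181, so ⟨p²⟩ = 6.4181 / 3.4600.
⟨p²⟩ = 1.8549.

1.855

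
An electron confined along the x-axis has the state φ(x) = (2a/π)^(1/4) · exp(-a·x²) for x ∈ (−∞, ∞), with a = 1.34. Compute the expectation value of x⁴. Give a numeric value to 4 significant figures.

⟨x⁴⟩ = ∫ x⁴·|φ|² dx (integrals over the domain).
Gaussian moments: ∫x^(2j)·e^(−2ax²) dx = (2j−1)!!/(4a)^j · √(π/(2a)), odd powers integrate to 0; here √(π/(2a)) = 1.0827.
⟨x⁴⟩ = 0.10442.

0.1044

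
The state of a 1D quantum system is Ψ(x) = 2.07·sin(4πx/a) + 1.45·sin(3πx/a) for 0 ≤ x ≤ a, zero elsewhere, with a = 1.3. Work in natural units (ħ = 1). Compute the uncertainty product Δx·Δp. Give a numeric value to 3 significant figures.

2.45

Δx = √(⟨x²⟩−⟨x⟩²), Δp = √(⟨p²⟩−⟨p⟩²).
On 0 ≤ x ≤ a (j ≠ l): ∫sin²(jπx/a) dx = a/2, ∫sin(jπx/a)·sin(lπx/a) dx = 0; diagonal moments ∫x·sin²(jπx/a) dx = a²/4, ∫x²·sin²(jπx/a) dx = a³·(1/6 − 1/(4j²π²)); cross terms ∫x·sin(jπx/a)·sin(lπx/a) dx = 0 for j + l even and −4jla²/(π²(j² − l²)²) for j + l odd, ∫x²·sin(jπx/a)·sin(lπx/a) dx = (−1)^(j+l)·4jla³/(π²(j² − l²)²); higher powers the same way via product-to-sum and parts. d²/dx² sin(jπx/a) = −(jπ/a)²·sin(jπx/a); on 0 ≤ x ≤ a, ∫sin²(jπx/a) dx = a/2 and ∫sin(jπx/a)·sin(lπx/a) dx = 0 for j ≠ l, so only diagonal terms survive in ∫|Ψ|² and ∫Ψ·Ψ″; ∫Ψ·Ψ′ dx = [Ψ²/2] between the walls = 0.
Normalization: ∫|Ψ|² dx = 4.1518.
⟨x⟩ = 0.40747, ⟨x²⟩ = 0.24133 ⇒ Δx = 0.27439.
⟨p⟩ = 0.0000, ⟨p²⟩ = 79.984 ⇒ Δp = 8.9434.
Δx·Δp = 2.4540.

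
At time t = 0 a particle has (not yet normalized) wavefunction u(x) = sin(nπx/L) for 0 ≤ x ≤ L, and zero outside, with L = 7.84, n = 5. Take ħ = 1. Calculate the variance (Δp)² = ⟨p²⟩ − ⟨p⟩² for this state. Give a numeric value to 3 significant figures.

Compute ⟨p⟩ and ⟨p²⟩ separately; (Δp)² = ⟨p²⟩ − ⟨p⟩².
d/dx sin(nπx/L) = (nπ/L)·cos(nπx/L) and d²/dx² sin(nπx/L) = −(nπ/L)²·sin(nπx/L); on 0 ≤ x ≤ L, ∫sin²(nπx/L) dx = L/2 and ∫sin(nπx/L)·cos(nπx/L) dx = 0.
Normalization: ∫|u|² dx = 3.9200.
⟨p⟩ = 0.0000 and ⟨p²⟩ = 4.0143.
(Δp)² = 4.0143 − (0.0000)² = 4.0143.

4.01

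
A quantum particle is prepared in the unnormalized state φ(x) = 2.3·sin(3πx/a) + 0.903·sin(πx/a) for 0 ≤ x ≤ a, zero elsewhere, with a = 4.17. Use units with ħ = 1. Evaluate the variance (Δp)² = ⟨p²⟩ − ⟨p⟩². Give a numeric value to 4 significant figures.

4.502

Compute ⟨p⟩ and ⟨p²⟩ separately; (Δp)² = ⟨p²⟩ − ⟨p⟩².
d²/dx² sin(jπx/a) = −(jπ/a)²·sin(jπx/a); on 0 ≤ x ≤ a, ∫sin²(jπx/a) dx = a/2 and ∫sin(jπx/a)·sin(lπx/a) dx = 0 for j ≠ l, so only diagonal terms survive in ∫|φ|² and ∫φ·φ″; ∫φ·φ′ dx = [φ²/2] between the walls = 0.
Normalization: ∫|φ|² dx = 12.730.
⟨p⟩ = 0.0000 and ⟨p²⟩ = 4.5018.
(Δp)² = 4.5018 − (0.0000)² = 4.5018.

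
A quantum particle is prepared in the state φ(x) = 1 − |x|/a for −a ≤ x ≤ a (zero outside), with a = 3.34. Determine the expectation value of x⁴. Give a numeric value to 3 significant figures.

⟨x⁴⟩ = ∫ x⁴·|φ|² dx / ∫|φ|² dx (integrals over the domain).
φ is even, so ∫ over [−a, a] = 2∫₀ᵃ with φ = 1 − x/a there: ∫₀ᵃ (1 − x/a)² dx = a/3, ∫₀ᵃ x²(1 − x/a)² dx = a³/30, ∫₀ᵃ x⁴(1 − x/a)² dx = a⁵/105.
State is unnormalized: ∫|φ|² dx = 2.2267, and ∫φ*·x⁴·φ dx = 7.9172, so ⟨x⁴⟩ = 7.9172 / 2.2267.
⟨x⁴⟩ = 3.5556.

3.56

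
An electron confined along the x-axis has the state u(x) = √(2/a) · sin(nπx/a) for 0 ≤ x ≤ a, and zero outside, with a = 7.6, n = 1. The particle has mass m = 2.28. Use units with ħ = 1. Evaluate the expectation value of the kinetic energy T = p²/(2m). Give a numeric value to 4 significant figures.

0.03747

T = −(ħ²/2m) d²/dx², so ⟨T⟩ = −(ħ²/2m) ∫ u*·u'' dx; with m = 2.28.
d/dx sin(nπx/a) = (nπ/a)·cos(nπx/a) and d²/dx² sin(nπx/a) = −(nπ/a)²·sin(nπx/a); on 0 ≤ x ≤ a, ∫sin²(nπx/a) dx = a/2 and ∫sin(nπx/a)·cos(nπx/a) dx = 0.
⟨T⟩ = 0.037472.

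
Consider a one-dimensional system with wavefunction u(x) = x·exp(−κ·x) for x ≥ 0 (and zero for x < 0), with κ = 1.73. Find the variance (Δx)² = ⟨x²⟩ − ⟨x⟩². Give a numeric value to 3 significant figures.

Compute ⟨x⟩ and ⟨x²⟩ separately, then (Δx)² = ⟨x²⟩ − ⟨x⟩².
Every integrand reduces to terms xʲ·e^(−2κx) on [0, ∞); use ∫₀^∞ xʲ·e^(−2κx) dx = j!/(2κ)^(j+1).
Normalization: ∫|u|² dx = 0.048284.
⟨x⟩ = 0.86705 and ⟨x²⟩ = 1.0024.
(Δx)² = 1.0024 − (0.86705)² = 0.25059.

0.251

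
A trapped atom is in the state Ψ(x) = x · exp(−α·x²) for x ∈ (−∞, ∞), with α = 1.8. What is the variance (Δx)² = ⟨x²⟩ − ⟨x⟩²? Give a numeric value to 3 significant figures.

Compute ⟨x⟩ and ⟨x²⟩ separately, then (Δx)² = ⟨x²⟩ − ⟨x⟩².
Expand each integrand as polynomial × e^(−2αx²) and use ∫x^(2j)·e^(−2αx²) dx = (2j−1)!!/(4α)^j · √(π/(2α)), odd powers → 0; here √(π/(2α)) = 0.93417.
Normalization: ∫|Ψ|² dx = 0.12975.
⟨x⟩ = 0.0000 and ⟨x²⟩ = 0.41667.
(Δx)² = 0.41667 − (0.0000)² = 0.41667.

0.417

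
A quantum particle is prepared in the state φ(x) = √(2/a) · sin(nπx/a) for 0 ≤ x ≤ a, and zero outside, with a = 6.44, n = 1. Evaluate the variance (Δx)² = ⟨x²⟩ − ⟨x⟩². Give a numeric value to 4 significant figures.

1.355

Compute ⟨x⟩ and ⟨x²⟩ separately, then (Δx)² = ⟨x²⟩ − ⟨x⟩².
With sin²θ = (1 − cos2θ)/2 on 0 ≤ x ≤ a: ∫sin²(nπx/a) dx = a/2, ∫x·sin²(nπx/a) dx = a²/4, ∫x²·sin²(nπx/a) dx = a³·(1/6 − 1/(4n²π²)); higher powers xᵏ the same way, integrating xᵏ·cos(2nπx/a) by parts.
⟨x⟩ = 3.2200 and ⟨x²⟩ = 11.723.
(Δx)² = 11.723 − (3.2200)² = 1.3551.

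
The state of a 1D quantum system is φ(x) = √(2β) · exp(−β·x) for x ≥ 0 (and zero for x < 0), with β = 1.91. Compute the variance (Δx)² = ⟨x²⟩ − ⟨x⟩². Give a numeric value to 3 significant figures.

Compute ⟨x⟩ and ⟨x²⟩ separately, then (Δx)² = ⟨x²⟩ − ⟨x⟩².
Every integrand reduces to terms xʲ·e^(−2βx) on [0, ∞); use ∫₀^∞ xʲ·e^(−2βx) dx = j!/(2β)^(j+1).
⟨x⟩ = 0.26178 and ⟨x²⟩ = 0.13706.
(Δx)² = 0.13706 − (0.26178)² = 0.068529.

0.0685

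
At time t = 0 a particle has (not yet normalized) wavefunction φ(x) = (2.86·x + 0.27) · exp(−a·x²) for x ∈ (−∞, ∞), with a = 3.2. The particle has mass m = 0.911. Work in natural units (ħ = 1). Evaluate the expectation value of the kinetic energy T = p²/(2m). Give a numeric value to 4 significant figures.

4.909

T = −(ħ²/2m) d²/dx², so ⟨T⟩ = −(ħ²/2m) ∫ φ*·φ'' dx / ∫|φ|² dx; with m = 0.911.
Expand each integrand as polynomial × e^(−2ax²) and use ∫x^(2j)·e^(−2ax²) dx = (2j−1)!!/(4a)^j · √(π/(2a)), odd powers → 0; here √(π/(2a)) = 0.70062. Differentiate with the product rule, d/dx e^(−ax²) = −2ax·e^(−ax²).
State is unnormalized: ∫|φ|² dx = 0.49880, and ∫φ*·(−ħ²/2m · φ'') dx = 2.4487, so ⟨T⟩ = 2.4487 / 0.49880.
⟨T⟩ = 4.9093.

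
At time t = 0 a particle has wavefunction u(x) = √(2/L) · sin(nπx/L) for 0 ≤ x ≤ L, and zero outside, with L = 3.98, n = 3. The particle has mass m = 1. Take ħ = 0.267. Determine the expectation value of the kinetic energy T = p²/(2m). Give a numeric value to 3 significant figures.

0.200

T = −(ħ²/2m) d²/dx², so ⟨T⟩ = −(ħ²/2m) ∫ u*·u'' dx; with m = 1.
d/dx sin(nπx/L) = (nπ/L)·cos(nπx/L) and d²/dx² sin(nπx/L) = −(nπ/L)²·sin(nπx/L); on 0 ≤ x ≤ L, ∫sin²(nπx/L) dx = L/2 and ∫sin(nπx/L)·cos(nπx/L) dx = 0.
⟨T⟩ = 0.19988.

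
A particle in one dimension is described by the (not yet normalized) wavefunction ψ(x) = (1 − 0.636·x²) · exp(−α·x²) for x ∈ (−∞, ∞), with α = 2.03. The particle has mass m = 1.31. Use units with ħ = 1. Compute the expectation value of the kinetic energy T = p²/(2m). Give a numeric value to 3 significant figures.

1.08

T = −(ħ²/2m) d²/dx², so ⟨T⟩ = −(ħ²/2m) ∫ ψ*·ψ'' dx / ∫|ψ|² dx; with m = 1.31.
Expand each integrand as polynomial × e^(−2αx²) and use ∫x^(2j)·e^(−2αx²) dx = (2j−1)!!/(4α)^j · √(π/(2α)), odd powers → 0; here √(π/(2α)) = 0.87965. Differentiate with the product rule, d/dx e^(−αx²) = −2αx·e^(−αx²).
State is unnormalized: ∫|ψ|² dx = 0.75805, and ∫ψ*·(−ħ²/2m · ψ'') dx = 0.81760, so ⟨T⟩ = 0.81760 / 0.75805.
⟨T⟩ = 1.0786.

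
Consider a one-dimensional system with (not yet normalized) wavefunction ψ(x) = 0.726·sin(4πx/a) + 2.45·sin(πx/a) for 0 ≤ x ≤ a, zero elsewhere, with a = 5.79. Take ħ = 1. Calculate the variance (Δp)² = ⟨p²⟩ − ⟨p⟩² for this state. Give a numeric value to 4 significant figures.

0.6509

Compute ⟨p⟩ and ⟨p²⟩ separately; (Δp)² = ⟨p²⟩ − ⟨p⟩².
d²/dx² sin(jπx/a) = −(jπ/a)²·sin(jπx/a); on 0 ≤ x ≤ a, ∫sin²(jπx/a) dx = a/2 and ∫sin(jπx/a)·sin(lπx/a) dx = 0 for j ≠ l, so only diagonal terms survive in ∫|ψ|² and ∫ψ·ψ″; ∫ψ·ψ′ dx = [ψ²/2] between the walls = 0.
Normalization: ∫|ψ|² dx = 18.903.
⟨p⟩ = 0.0000 and ⟨p²⟩ = 0.65087.
(Δp)² = 0.65087 − (0.0000)² = 0.65087.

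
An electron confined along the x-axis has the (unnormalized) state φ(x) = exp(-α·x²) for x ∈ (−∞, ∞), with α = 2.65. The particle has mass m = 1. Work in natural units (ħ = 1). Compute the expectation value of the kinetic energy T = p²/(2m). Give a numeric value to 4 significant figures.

T = −(ħ²/2m) d²/dx², so ⟨T⟩ = −(ħ²/2m) ∫ φ*·φ'' dx / ∫|φ|² dx; with m = 1.
Gaussian moments: ∫x^(2j)·e^(−2αx²) dx = (2j−1)!!/(4α)^j · √(π/(2α)), odd powers integrate to 0; here √(π/(2α)) = 0.76990. Derivatives: d/dx e^(−αx²) = −2αx·e^(−αx²), d²/dx² e^(−αx²) = (4α²x² − 2α)·e^(−αx²).
State is unnormalized: ∫|φ|² dx = 0.76990, and ∫φ*·(−ħ²/2m · φ'') dx = 1.0201, so ⟨T⟩ = 1.0201 / 0.76990.
⟨T⟩ = 1.3250.

1.325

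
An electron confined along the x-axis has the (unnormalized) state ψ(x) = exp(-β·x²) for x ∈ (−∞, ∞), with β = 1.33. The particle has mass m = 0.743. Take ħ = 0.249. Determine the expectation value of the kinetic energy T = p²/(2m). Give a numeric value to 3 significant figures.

0.0555

T = −(ħ²/2m) d²/dx², so ⟨T⟩ = −(ħ²/2m) ∫ ψ*·ψ'' dx / ∫|ψ|² dx; with m = 0.743.
Gaussian moments: ∫x^(2j)·e^(−2βx²) dx = (2j−1)!!/(4β)^j · √(π/(2β)), odd powers integrate to 0; here √(π/(2β)) = 1.0868. Derivatives: d/dx e^(−βx²) = −2βx·e^(−βx²), d²/dx² e^(−βx²) = (4β²x² − 2β)·e^(−βx²).
State is unnormalized: ∫|ψ|² dx = 1.0868, and ∫ψ*·(−ħ²/2m · ψ'') dx = 0.060307, so ⟨T⟩ = 0.060307 / 1.0868.
⟨T⟩ = 0.055492.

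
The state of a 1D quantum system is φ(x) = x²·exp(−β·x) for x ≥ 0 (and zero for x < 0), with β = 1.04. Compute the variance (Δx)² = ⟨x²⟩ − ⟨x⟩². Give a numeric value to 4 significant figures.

1.156

Compute ⟨x⟩ and ⟨x²⟩ separately, then (Δx)² = ⟨x²⟩ − ⟨x⟩².
Every integrand reduces to terms xʲ·e^(−2βx) on [0, ∞); use ∫₀^∞ xʲ·e^(−2βx) dx = j!/(2β)^(j+1).
Normalization: ∫|φ|² dx = 0.61645.
⟨x⟩ = 2.4038 and ⟨x²⟩ = 6.9342.
(Δx)² = 6.9342 − (2.4038)² = 1.1557.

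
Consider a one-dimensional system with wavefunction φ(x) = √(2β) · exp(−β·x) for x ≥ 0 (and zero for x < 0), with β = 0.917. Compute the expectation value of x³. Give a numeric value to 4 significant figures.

⟨x³⟩ = ∫ x³·|φ|² dx (integrals over the domain).
Every integrand reduces to terms xʲ·e^(−2βx) on [0, ∞); use ∫₀^∞ xʲ·e^(−2βx) dx = j!/(2β)^(j+1).
⟨x³⟩ = 0.97264.

0.9726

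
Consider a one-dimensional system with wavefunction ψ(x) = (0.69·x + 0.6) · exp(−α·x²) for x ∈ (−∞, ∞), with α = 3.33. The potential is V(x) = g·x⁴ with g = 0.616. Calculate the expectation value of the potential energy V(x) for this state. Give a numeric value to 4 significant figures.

0.01418

⟨V⟩ = ∫ V(x)·|ψ|² dx / ∫|ψ|² dx.
Expand each integrand as polynomial × e^(−2αx²) and use ∫x^(2j)·e^(−2αx²) dx = (2j−1)!!/(4α)^j · √(π/(2α)), odd powers → 0; here √(π/(2α)) = 0.68681.
State is unnormalized: ∫|ψ|² dx = 0.27180, and ∫ψ*·V(x)·ψ dx = 0.0038538, so ⟨V⟩ = 0.0038538 / 0.27180.
⟨V⟩ = 0.014179.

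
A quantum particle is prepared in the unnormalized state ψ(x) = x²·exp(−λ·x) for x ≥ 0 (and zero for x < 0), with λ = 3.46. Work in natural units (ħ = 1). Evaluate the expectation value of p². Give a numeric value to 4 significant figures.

p² ψ = −ħ² d²ψ/dx²; ⟨p²⟩ = −ħ² ∫ ψ*·ψ'' dx / ∫|ψ|² dx.
Differentiate x²·exp(−λ·x) with the product rule; every integrand then reduces to terms xʲ·e^(−2λx) on [0, ∞), with ∫₀^∞ xʲ·e^(−2λx) dx = j!/(2λ)^(j+1).
State is unnormalized: ∫|ψ|² dx = 0.0015124, and ∫ψ*·(−ħ² ψ'') dx = 0.0060355, so ⟨p²⟩ = 0.0060355 / 0.0015124.
⟨p²⟩ = 3.9905.

3.991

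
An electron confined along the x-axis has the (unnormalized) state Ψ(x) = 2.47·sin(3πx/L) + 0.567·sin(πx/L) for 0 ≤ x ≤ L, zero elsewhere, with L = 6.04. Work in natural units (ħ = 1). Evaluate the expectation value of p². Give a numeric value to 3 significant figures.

p² Ψ = −ħ² d²Ψ/dx²; ⟨p²⟩ = −ħ² ∫ Ψ*·Ψ'' dx / ∫|Ψ|² dx.
d²/dx² sin(jπx/L) = −(jπ/L)²·sin(jπx/L); on 0 ≤ x ≤ L, ∫sin²(jπx/L) dx = L/2 and ∫sin(jπx/L)·sin(lπx/L) dx = 0 for j ≠ l, so only diagonal terms survive in ∫|Ψ|² and ∫Ψ·Ψ″; ∫Ψ·Ψ′ dx = [Ψ²/2] between the walls = 0.
State is unnormalized: ∫|Ψ|² dx = 19.396, and ∫Ψ*·(−ħ² Ψ'') dx = 45.124, so ⟨p²⟩ = 45.124 / 19.396.
⟨p²⟩ = 2.3265.

2.33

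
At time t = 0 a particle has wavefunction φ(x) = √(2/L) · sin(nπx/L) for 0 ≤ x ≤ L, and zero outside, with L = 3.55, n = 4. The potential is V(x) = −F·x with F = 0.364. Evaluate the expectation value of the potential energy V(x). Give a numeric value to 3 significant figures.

⟨V⟩ = ∫ V(x)·|φ|² dx.
With sin²θ = (1 − cos2θ)/2 on 0 ≤ x ≤ L: ∫sin²(nπx/L) dx = L/2, ∫x·sin²(nπx/L) dx = L²/4, ∫x²·sin²(nπx/L) dx = L³·(1/6 − 1/(4n²π²)); higher powers xᵏ the same way, integrating xᵏ·cos(2nπx/L) by parts.
⟨V⟩ = -0.64610.

-0.646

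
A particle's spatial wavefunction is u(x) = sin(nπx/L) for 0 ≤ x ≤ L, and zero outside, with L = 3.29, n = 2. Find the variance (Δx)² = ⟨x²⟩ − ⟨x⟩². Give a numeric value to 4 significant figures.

0.7649

Compute ⟨x⟩ and ⟨x²⟩ separately, then (Δx)² = ⟨x²⟩ − ⟨x⟩².
With sin²θ = (1 − cos2θ)/2 on 0 ≤ x ≤ L: ∫sin²(nπx/L) dx = L/2, ∫x·sin²(nπx/L) dx = L²/4, ∫x²·sin²(nπx/L) dx = L³·(1/6 − 1/(4n²π²)); higher powers xᵏ the same way, integrating xᵏ·cos(2nπx/L) by parts.
Normalization: ∫|u|² dx = 1.6450.
⟨x⟩ = 1.6450 and ⟨x²⟩ = 3.4709.
(Δx)² = 3.4709 − (1.6450)² = 0.76492.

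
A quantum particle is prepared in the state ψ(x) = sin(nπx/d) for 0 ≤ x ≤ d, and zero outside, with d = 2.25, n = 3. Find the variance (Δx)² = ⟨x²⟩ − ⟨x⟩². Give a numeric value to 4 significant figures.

0.3934

Compute ⟨x⟩ and ⟨x²⟩ separately, then (Δx)² = ⟨x²⟩ − ⟨x⟩².
With sin²θ = (1 − cos2θ)/2 on 0 ≤ x ≤ d: ∫sin²(nπx/d) dx = d/2, ∫x·sin²(nπx/d) dx = d²/4, ∫x²·sin²(nπx/d) dx = d³·(1/6 − 1/(4n²π²)); higher powers xᵏ the same way, integrating xᵏ·cos(2nπx/d) by parts.
Normalization: ∫|ψ|² dx = 1.1250.
⟨x⟩ = 1.1250 and ⟨x²⟩ = 1.6590.
(Δx)² = 1.6590 − (1.1250)² = 0.39338.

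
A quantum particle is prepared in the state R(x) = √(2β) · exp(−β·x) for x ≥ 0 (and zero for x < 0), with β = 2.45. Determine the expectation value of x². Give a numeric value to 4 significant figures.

0.08330

⟨x²⟩ = ∫ x²·|R|² dx (integrals over the domain).
Every integrand reduces to terms xʲ·e^(−2βx) on [0, ∞); use ∫₀^∞ xʲ·e^(−2βx) dx = j!/(2β)^(j+1).
⟨x²⟩ = 0.083299.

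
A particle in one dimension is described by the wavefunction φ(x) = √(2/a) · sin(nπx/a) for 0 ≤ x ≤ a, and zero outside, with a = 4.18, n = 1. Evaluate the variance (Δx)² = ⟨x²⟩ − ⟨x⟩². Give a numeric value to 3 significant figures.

0.571

Compute ⟨x⟩ and ⟨x²⟩ separately, then (Δx)² = ⟨x²⟩ − ⟨x⟩².
With sin²θ = (1 − cos2θ)/2 on 0 ≤ x ≤ a: ∫sin²(nπx/a) dx = a/2, ∫x·sin²(nπx/a) dx = a²/4, ∫x²·sin²(nπx/a) dx = a³·(1/6 − 1/(4n²π²)); higher powers xᵏ the same way, integrating xᵏ·cos(2nπx/a) by parts.
⟨x⟩ = 2.0900 and ⟨x²⟩ = 4.9390.
(Δx)² = 4.9390 − (2.0900)² = 0.57087.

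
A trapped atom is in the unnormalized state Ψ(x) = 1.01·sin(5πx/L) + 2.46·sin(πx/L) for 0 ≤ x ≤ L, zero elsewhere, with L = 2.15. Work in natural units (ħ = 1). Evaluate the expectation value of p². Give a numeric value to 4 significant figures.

9.527

p² Ψ = −ħ² d²Ψ/dx²; ⟨p²⟩ = −ħ² ∫ Ψ*·Ψ'' dx / ∫|Ψ|² dx.
d²/dx² sin(jπx/L) = −(jπ/L)²·sin(jπx/L); on 0 ≤ x ≤ L, ∫sin²(jπx/L) dx = L/2 and ∫sin(jπx/L)·sin(lπx/L) dx = 0 for j ≠ l, so only diagonal terms survive in ∫|Ψ|² and ∫Ψ·Ψ″; ∫Ψ·Ψ′ dx = [Ψ²/2] between the walls = 0.
State is unnormalized: ∫|Ψ|² dx = 7.6021, and ∫Ψ*·(−ħ² Ψ'') dx = 72.425, so ⟨p²⟩ = 72.425 / 7.6021.
⟨p²⟩ = 9.5270.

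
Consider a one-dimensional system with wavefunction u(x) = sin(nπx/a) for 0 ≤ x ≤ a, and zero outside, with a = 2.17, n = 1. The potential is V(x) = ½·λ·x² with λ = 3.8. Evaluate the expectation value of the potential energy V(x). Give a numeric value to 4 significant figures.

2.529

⟨V⟩ = ∫ V(x)·|u|² dx / ∫|u|² dx.
With sin²θ = (1 − cos2θ)/2 on 0 ≤ x ≤ a: ∫sin²(nπx/a) dx = a/2, ∫x·sin²(nπx/a) dx = a²/4, ∫x²·sin²(nπx/a) dx = a³·(1/6 − 1/(4n²π²)); higher powers xᵏ the same way, integrating xᵏ·cos(2nπx/a) by parts.
State is unnormalized: ∫|u|² dx = 1.0850, and ∫u*·V(x)·u dx = 2.7440, so ⟨V⟩ = 2.7440 / 1.0850.
⟨V⟩ = 2.5290.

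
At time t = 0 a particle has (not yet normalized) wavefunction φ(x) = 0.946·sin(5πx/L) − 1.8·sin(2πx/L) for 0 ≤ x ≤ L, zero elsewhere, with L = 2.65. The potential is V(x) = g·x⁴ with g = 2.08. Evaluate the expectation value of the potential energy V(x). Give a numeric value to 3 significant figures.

21.3

⟨V⟩ = ∫ V(x)·|φ|² dx / ∫|φ|² dx.
On 0 ≤ x ≤ L (j ≠ l): ∫sin²(jπx/L) dx = L/2, ∫sin(jπx/L)·sin(lπx/L) dx = 0; diagonal moments ∫x·sin²(jπx/L) dx = L²/4, ∫x²·sin²(jπx/L) dx = L³·(1/6 − 1/(4j²π²)); cross terms ∫x·sin(jπx/L)·sin(lπx/L) dx = 0 for j + l even and −4jlL²/(π²(j² − l²)²) for j + l odd, ∫x²·sin(jπx/L)·sin(lπx/L) dx = (−1)^(j+l)·4jlL³/(π²(j² − l²)²); higher powers the same way via product-to-sum and parts.
State is unnormalized: ∫|φ|² dx = 5.4788, and ∫φ*·V(x)·φ dx = 116.83, so ⟨V⟩ = 116.83 / 5.4788.
⟨V⟩ = 21.325.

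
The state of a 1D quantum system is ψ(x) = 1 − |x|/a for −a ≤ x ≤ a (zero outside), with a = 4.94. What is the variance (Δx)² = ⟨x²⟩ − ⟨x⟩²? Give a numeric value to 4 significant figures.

Compute ⟨x⟩ and ⟨x²⟩ separately, then (Δx)² = ⟨x²⟩ − ⟨x⟩².
ψ is even, so ∫ over [−a, a] = 2∫₀ᵃ with ψ = 1 − x/a there: ∫₀ᵃ (1 − x/a)² dx = a/3, ∫₀ᵃ x²(1 − x/a)² dx = a³/30, ∫₀ᵃ x⁴(1 − x/a)² dx = a⁵/105.
Normalization: ∫|ψ|² dx = 3.2933.
⟨x⟩ = 0.0000 and ⟨x²⟩ = 2.4404.
(Δx)² = 2.4404 − (0.0000)² = 2.4404.

2.440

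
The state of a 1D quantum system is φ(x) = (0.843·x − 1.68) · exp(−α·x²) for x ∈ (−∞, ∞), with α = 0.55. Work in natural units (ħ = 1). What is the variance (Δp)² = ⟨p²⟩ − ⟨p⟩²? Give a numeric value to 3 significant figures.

0.663

Compute ⟨p⟩ and ⟨p²⟩ separately; (Δp)² = ⟨p²⟩ − ⟨p⟩².
Expand each integrand as polynomial × e^(−2αx²) and use ∫x^(2j)·e^(−2αx²) dx = (2j−1)!!/(4α)^j · √(π/(2α)), odd powers → 0; here √(π/(2α)) = 1.6900. Differentiate with the product rule, d/dx e^(−αx²) = −2αx·e^(−αx²).
Normalization: ∫|φ|² dx = 5.3157.
⟨p⟩ = 0.0000 and ⟨p²⟩ = 0.66297.
(Δp)² = 0.66297 − (0.0000)² = 0.66297.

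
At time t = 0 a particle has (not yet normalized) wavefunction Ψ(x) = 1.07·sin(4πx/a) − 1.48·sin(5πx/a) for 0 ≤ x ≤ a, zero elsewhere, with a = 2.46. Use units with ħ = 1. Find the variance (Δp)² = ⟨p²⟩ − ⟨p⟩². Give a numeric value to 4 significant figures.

Compute ⟨p⟩ and ⟨p²⟩ separately; (Δp)² = ⟨p²⟩ − ⟨p⟩².
d²/dx² sin(jπx/a) = −(jπ/a)²·sin(jπx/a); on 0 ≤ x ≤ a, ∫sin²(jπx/a) dx = a/2 and ∫sin(jπx/a)·sin(lπx/a) dx = 0 for j ≠ l, so only diagonal terms survive in ∫|Ψ|² and ∫Ψ·Ψ″; ∫Ψ·Ψ′ dx = [Ψ²/2] between the walls = 0.
Normalization: ∫|Ψ|² dx = 4.1024.
⟨p⟩ = 0.0000 and ⟨p²⟩ = 35.734.
(Δp)² = 35.734 − (0.0000)² = 35.734.

35.73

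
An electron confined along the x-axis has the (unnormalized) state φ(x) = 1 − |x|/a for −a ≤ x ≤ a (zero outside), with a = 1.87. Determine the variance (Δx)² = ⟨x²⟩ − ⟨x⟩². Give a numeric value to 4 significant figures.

0.3497

Compute ⟨x⟩ and ⟨x²⟩ separately, then (Δx)² = ⟨x²⟩ − ⟨x⟩².
φ is even, so ∫ over [−a, a] = 2∫₀ᵃ with φ = 1 − x/a there: ∫₀ᵃ (1 − x/a)² dx = a/3, ∫₀ᵃ x²(1 − x/a)² dx = a³/30, ∫₀ᵃ x⁴(1 − x/a)² dx = a⁵/105.
Normalization: ∫|φ|² dx = 1.2467.
⟨x⟩ = 0.0000 and ⟨x²⟩ = 0.34969.
(Δx)² = 0.34969 − (0.0000)² = 0.34969.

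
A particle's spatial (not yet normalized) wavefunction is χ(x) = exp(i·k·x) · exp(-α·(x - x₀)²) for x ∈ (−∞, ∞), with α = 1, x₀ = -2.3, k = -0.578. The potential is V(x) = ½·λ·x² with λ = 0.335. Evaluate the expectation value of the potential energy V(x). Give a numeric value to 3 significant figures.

0.928

⟨V⟩ = ∫ V(x)·|χ|² dx / ∫|χ|² dx.
Gaussian moments (u = x − x₀): ∫u^(2j)·e^(−2αu²) du = (2j−1)!!/(4α)^j · √(π/(2α)), odd powers integrate to 0; here √(π/(2α)) = 1.2533.
State is unnormalized: ∫|χ|² dx = 1.2533, and ∫χ*·V(x)·χ dx = 1.1630, so ⟨V⟩ = 1.1630 / 1.2533.
⟨V⟩ = 0.92795.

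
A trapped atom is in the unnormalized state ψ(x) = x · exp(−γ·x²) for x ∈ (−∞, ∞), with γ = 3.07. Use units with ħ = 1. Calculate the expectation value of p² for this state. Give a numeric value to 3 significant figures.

p² ψ = −ħ² d²ψ/dx²; ⟨p²⟩ = −ħ² ∫ ψ*·ψ'' dx / ∫|ψ|² dx.
Expand each integrand as polynomial × e^(−2γx²) and use ∫x^(2j)·e^(−2γx²) dx = (2j−1)!!/(4γ)^j · √(π/(2γ)), odd powers → 0; here √(π/(2γ)) = 0.71530. Differentiate with the product rule, d/dx e^(−γx²) = −2γx·e^(−γx²).
State is unnormalized: ∫|ψ|² dx = 0.058250, and ∫ψ*·(−ħ² ψ'') dx = 0.53648, so ⟨p²⟩ = 0.53648 / 0.058250.
⟨p²⟩ = 9.2100.

9.21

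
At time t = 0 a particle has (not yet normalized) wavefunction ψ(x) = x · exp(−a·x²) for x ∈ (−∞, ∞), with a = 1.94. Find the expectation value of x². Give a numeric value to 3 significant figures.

⟨x²⟩ = ∫ x²·|ψ|² dx / ∫|ψ|² dx (integrals over the domain).
Expand each integrand as polynomial × e^(−2ax²) and use ∫x^(2j)·e^(−2ax²) dx = (2j−1)!!/(4a)^j · √(π/(2a)), odd powers → 0; here √(π/(2a)) = 0.89983.
State is unnormalized: ∫|ψ|² dx = 0.11596, and ∫ψ*·x²·ψ dx = 0.044829, so ⟨x²⟩ = 0.044829 / 0.11596.
⟨x²⟩ = 0.38660.

0.387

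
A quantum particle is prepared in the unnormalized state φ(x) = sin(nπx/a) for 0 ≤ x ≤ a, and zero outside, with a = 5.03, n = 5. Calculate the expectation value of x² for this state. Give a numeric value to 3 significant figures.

⟨x²⟩ = ∫ x²·|φ|² dx / ∫|φ|² dx (integrals over the domain).
With sin²θ = (1 − cos2θ)/2 on 0 ≤ x ≤ a: ∫sin²(nπx/a) dx = a/2, ∫x·sin²(nπx/a) dx = a²/4, ∫x²·sin²(nπx/a) dx = a³·(1/6 − 1/(4n²π²)); higher powers xᵏ the same way, integrating xᵏ·cos(2nπx/a) by parts.
State is unnormalized: ∫|φ|² dx = 2.5150, and ∫φ*·x²·φ dx = 21.082, so ⟨x²⟩ = 21.082 / 2.5150.
⟨x²⟩ = 8.3824.

8.38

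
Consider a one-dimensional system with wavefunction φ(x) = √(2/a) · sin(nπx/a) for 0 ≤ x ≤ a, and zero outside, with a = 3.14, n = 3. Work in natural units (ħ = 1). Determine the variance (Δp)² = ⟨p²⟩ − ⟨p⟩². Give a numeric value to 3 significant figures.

9.01

Compute ⟨p⟩ and ⟨p²⟩ separately; (Δp)² = ⟨p²⟩ − ⟨p⟩².
d/dx sin(nπx/a) = (nπ/a)·cos(nπx/a) and d²/dx² sin(nπx/a) = −(nπ/a)²·sin(nπx/a); on 0 ≤ x ≤ a, ∫sin²(nπx/a) dx = a/2 and ∫sin(nπx/a)·cos(nπx/a) dx = 0.
⟨p⟩ = 0.0000 and ⟨p²⟩ = 9.0091.
(Δp)² = 9.0091 − (0.0000)² = 9.0091.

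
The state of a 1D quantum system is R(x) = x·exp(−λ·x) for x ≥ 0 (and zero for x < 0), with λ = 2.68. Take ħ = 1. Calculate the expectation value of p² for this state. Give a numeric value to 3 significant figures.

7.18

p² R = −ħ² d²R/dx²; ⟨p²⟩ = −ħ² ∫ R*·R'' dx / ∫|R|² dx.
Differentiate x·exp(−λ·x) with the product rule; every integrand then reduces to terms xʲ·e^(−2λx) on [0, ∞), with ∫₀^∞ xʲ·e^(−2λx) dx = j!/(2λ)^(j+1).
State is unnormalized: ∫|R|² dx = 0.012988, and ∫R*·(−ħ² R'') dx = 0.093284, so ⟨p²⟩ = 0.093284 / 0.012988.
⟨p²⟩ = 7.1824.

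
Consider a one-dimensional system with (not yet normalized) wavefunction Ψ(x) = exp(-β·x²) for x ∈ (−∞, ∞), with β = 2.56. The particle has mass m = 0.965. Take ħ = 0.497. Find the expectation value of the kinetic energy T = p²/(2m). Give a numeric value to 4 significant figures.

0.3276

T = −(ħ²/2m) d²/dx², so ⟨T⟩ = −(ħ²/2m) ∫ Ψ*·Ψ'' dx / ∫|Ψ|² dx; with m = 0.965.
Gaussian moments: ∫x^(2j)·e^(−2βx²) dx = (2j−1)!!/(4β)^j · √(π/(2β)), odd powers integrate to 0; here √(π/(2β)) = 0.78332. Derivatives: d/dx e^(−βx²) = −2βx·e^(−βx²), d²/dx² e^(−βx²) = (4β²x² − 2β)·e^(−βx²).
State is unnormalized: ∫|Ψ|² dx = 0.78332, and ∫Ψ*·(−ħ²/2m · Ψ'') dx = 0.25665, so ⟨T⟩ = 0.25665 / 0.78332.
⟨T⟩ = 0.32764.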